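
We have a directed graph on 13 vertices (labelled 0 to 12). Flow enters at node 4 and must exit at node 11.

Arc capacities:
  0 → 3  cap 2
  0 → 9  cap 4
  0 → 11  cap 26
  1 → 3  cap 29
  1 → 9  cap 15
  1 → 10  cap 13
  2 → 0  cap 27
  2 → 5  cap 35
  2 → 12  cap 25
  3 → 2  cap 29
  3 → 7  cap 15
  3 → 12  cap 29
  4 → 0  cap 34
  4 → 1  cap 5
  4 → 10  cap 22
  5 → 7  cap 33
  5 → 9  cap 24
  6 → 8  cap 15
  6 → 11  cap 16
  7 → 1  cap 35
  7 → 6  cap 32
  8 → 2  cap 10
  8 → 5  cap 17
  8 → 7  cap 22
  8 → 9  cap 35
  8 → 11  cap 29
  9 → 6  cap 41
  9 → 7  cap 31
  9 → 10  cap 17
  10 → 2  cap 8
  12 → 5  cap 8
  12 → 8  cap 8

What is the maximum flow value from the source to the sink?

augment #1: 4→0→11 bottleneck 26, total now 26
augment #2: 4→0→9→6→11 bottleneck 4, total now 30
augment #3: 4→1→9→6→11 bottleneck 5, total now 35
augment #4: 4→0→3→7→6→11 bottleneck 2, total now 37
augment #5: 4→10→2→12→8→11 bottleneck 8, total now 45

Maximum flow value: 45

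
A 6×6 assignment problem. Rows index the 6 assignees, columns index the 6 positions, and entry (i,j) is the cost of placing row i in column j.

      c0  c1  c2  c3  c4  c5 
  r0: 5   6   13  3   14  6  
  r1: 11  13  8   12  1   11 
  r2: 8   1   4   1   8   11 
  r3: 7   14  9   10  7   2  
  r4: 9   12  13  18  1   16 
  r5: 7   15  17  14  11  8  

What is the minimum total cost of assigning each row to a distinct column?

Minimum assignment cost: 22

optimal assignment: row0→col3 (cost 3), row1→col2 (cost 8), row2→col1 (cost 1), row3→col5 (cost 2), row4→col4 (cost 1), row5→col0 (cost 7)
total = 3 + 8 + 1 + 2 + 1 + 7 = 22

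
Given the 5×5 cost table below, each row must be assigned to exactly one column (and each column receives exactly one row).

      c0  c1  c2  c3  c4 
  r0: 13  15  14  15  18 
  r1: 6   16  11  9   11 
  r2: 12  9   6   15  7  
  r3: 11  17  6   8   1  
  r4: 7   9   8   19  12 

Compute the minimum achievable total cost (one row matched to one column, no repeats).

optimal assignment: row0→col3 (cost 15), row1→col0 (cost 6), row2→col2 (cost 6), row3→col4 (cost 1), row4→col1 (cost 9)
total = 15 + 6 + 6 + 1 + 9 = 37

Minimum assignment cost: 37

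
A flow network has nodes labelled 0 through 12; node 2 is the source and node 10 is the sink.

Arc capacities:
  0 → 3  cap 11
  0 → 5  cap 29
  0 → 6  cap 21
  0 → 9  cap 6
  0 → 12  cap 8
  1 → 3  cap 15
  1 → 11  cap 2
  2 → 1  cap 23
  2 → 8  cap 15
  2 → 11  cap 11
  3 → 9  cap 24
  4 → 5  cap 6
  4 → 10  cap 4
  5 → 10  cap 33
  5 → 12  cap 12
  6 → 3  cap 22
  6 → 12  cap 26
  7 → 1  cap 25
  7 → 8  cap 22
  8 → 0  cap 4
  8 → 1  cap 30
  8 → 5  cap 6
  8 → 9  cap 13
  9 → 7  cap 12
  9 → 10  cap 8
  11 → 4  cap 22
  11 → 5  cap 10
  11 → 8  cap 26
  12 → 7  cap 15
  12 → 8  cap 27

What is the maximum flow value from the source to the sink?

augment #1: 2→8→5→10 bottleneck 6, total now 6
augment #2: 2→8→9→10 bottleneck 8, total now 14
augment #3: 2→11→4→10 bottleneck 4, total now 18
augment #4: 2→11→5→10 bottleneck 7, total now 25
augment #5: 2→1→11→5→10 bottleneck 2, total now 27
augment #6: 2→8→0→5→10 bottleneck 1, total now 28
augment #7: 2→1→3→9→8→0→5→10 bottleneck 3, total now 31

Maximum flow value: 31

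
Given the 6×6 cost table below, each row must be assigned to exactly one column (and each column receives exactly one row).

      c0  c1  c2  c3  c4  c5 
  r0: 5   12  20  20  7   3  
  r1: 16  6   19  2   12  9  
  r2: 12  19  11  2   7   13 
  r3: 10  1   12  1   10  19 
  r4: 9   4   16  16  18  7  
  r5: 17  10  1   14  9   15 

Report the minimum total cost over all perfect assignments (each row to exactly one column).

Minimum assignment cost: 23

one of 2 optimal assignments: row0→col0 (cost 5), row1→col3 (cost 2), row2→col4 (cost 7), row3→col1 (cost 1), row4→col5 (cost 7), row5→col2 (cost 1)
total = 5 + 2 + 7 + 1 + 7 + 1 = 23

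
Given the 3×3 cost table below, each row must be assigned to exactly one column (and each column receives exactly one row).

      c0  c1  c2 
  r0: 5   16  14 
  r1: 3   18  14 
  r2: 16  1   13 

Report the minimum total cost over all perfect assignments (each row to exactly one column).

Minimum assignment cost: 18

optimal assignment: row0→col2 (cost 14), row1→col0 (cost 3), row2→col1 (cost 1)
total = 14 + 3 + 1 = 18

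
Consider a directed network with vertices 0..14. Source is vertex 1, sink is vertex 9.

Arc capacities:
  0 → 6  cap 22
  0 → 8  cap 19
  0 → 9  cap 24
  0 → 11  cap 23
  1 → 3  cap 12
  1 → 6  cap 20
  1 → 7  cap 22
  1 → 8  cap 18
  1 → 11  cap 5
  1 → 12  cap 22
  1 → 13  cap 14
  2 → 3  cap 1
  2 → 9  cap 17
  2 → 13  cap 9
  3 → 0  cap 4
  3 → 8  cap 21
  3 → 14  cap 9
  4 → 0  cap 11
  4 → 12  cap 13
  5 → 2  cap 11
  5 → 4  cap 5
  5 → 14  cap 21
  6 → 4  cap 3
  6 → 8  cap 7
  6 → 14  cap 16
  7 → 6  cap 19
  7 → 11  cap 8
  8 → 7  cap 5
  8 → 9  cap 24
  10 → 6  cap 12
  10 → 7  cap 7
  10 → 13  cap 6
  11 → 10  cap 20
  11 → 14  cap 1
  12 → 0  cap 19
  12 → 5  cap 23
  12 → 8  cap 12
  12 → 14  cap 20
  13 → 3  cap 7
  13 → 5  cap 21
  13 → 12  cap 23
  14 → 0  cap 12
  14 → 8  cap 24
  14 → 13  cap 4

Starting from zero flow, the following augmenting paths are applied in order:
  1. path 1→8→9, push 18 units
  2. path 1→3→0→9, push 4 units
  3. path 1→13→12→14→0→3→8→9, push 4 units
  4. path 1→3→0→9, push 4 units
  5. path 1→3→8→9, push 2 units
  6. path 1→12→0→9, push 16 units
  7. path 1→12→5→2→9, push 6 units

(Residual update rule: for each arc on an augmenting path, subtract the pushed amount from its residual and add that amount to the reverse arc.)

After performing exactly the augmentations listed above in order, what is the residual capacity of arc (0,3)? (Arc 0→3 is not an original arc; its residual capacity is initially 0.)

Residual capacity of (0,3): 4

after path 1 (1→8→9, push 18): res(0,3)=0
after path 2 (1→3→0→9, push 4): res(0,3)=4
after path 3 (1→13→12→14→0→3→8→9, push 4): res(0,3)=0
after path 4 (1→3→0→9, push 4): res(0,3)=4
after path 5 (1→3→8→9, push 2): res(0,3)=4
after path 6 (1→12→0→9, push 16): res(0,3)=4
after path 7 (1→12→5→2→9, push 6): res(0,3)=4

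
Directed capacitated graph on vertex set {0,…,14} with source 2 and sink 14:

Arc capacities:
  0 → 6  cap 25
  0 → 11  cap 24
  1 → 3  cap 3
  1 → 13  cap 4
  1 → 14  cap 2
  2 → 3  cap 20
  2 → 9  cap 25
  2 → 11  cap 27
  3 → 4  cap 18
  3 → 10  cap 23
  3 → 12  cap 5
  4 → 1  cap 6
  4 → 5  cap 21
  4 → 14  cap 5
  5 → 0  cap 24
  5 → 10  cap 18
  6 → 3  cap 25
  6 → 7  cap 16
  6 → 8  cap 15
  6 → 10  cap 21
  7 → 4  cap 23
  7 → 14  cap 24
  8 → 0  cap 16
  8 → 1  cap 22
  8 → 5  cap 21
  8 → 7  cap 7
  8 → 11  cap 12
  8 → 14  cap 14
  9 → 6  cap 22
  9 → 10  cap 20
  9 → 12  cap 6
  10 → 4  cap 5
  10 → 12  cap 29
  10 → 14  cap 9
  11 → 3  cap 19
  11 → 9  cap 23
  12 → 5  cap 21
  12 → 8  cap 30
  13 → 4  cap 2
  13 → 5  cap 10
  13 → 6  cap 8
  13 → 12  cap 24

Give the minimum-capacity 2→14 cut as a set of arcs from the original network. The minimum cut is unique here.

Min-cut arcs: {(1,14), (4,14), (6,7), (8,7), (8,14), (10,14)} (total capacity 53)

augment #1: 2→3→4→14 push 5
augment #2: 2→3→10→14 push 9
augment #3: 2→3→4→1→14 push 2
augment #4: 2→3→12→8→14 push 4
augment #5: 2→9→6→7→14 push 16
augment #6: 2→9→6→8→14 push 6
augment #7: 2→9→12→8→14 push 3
augment #8: 2→11→3→12→8→14 push 1
augment #9: 2→11→9→12→8→7→14 push 3
augment #10: 2→11→3→10→12→8→7→14 push 4
max flow = 53; residual-reachable set from 2 gives S-side
cut edges (S→T): {(1,14), (4,14), (6,7), (8,7), (8,14), (10,14)} total cap 53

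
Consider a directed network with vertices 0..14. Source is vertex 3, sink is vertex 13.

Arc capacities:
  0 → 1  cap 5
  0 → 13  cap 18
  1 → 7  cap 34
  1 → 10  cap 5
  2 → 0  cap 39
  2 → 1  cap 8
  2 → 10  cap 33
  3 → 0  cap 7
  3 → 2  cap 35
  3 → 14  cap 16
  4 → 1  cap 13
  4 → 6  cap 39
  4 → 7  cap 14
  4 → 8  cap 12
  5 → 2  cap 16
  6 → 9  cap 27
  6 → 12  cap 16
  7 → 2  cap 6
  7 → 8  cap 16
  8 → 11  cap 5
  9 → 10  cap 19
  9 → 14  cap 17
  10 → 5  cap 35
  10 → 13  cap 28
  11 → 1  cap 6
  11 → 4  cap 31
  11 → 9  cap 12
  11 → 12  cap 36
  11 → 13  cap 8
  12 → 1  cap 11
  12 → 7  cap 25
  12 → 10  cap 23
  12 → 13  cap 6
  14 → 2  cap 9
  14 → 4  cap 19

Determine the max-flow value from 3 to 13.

Maximum flow value: 57

augment #1: 3→0→13 bottleneck 7, total now 7
augment #2: 3→2→0→13 bottleneck 11, total now 18
augment #3: 3→2→10→13 bottleneck 24, total now 42
augment #4: 3→14→2→10→13 bottleneck 4, total now 46
augment #5: 3→14→4→6→12→13 bottleneck 6, total now 52
augment #6: 3→14→4→8→11→13 bottleneck 5, total now 57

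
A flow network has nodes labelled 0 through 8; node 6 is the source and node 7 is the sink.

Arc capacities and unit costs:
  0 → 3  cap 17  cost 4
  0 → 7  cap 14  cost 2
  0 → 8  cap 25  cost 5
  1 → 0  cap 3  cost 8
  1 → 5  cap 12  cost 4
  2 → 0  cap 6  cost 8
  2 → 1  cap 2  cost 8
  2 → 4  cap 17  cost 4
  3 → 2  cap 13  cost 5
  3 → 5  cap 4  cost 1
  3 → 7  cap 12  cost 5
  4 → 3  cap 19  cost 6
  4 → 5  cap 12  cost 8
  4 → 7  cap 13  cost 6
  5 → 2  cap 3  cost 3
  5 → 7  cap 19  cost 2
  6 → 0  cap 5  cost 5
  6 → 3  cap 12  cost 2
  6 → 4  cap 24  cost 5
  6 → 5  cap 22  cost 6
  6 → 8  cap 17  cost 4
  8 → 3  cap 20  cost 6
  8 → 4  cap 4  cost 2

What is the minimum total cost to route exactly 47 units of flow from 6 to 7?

Minimum cost for 47 units: 392

shortest-cost path #1: 6→3→5→7 push 4 @ unit cost 5 (adds 20)
shortest-cost path #2: 6→0→7 push 5 @ unit cost 7 (adds 35)
shortest-cost path #3: 6→3→7 push 8 @ unit cost 7 (adds 56)
shortest-cost path #4: 6→5→7 push 15 @ unit cost 8 (adds 120)
shortest-cost path #5: 6→5→3→7 push 4 @ unit cost 10 (adds 40)
shortest-cost path #6: 6→4→7 push 11 @ unit cost 11 (adds 121)
total cost = 392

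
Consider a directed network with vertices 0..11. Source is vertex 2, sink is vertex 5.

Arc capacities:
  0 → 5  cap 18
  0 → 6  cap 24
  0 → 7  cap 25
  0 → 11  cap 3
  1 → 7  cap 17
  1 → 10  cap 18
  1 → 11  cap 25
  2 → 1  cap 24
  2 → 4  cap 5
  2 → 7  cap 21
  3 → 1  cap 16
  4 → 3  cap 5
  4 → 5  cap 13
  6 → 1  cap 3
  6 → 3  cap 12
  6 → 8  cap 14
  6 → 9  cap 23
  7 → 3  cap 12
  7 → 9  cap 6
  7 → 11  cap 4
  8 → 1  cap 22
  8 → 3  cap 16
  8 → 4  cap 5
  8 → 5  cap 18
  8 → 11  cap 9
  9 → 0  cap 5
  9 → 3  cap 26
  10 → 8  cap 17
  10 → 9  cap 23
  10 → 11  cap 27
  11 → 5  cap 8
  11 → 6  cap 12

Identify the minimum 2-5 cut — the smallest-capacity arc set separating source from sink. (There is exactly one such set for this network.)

Min-cut arcs: {(2,4), (8,4), (8,5), (9,0), (11,5)} (total capacity 41)

augment #1: 2→4→5 push 5
augment #2: 2→1→11→5 push 8
augment #3: 2→1→10→8→5 push 16
augment #4: 2→7→9→0→5 push 5
augment #5: 2→7→11→6→8→5 push 2
augment #6: 2→7→11→6→8→4→5 push 2
augment #7: 2→7→3→1→10→8→4→5 push 1
augment #8: 2→7→3→1→11→6→8→4→5 push 2
max flow = 41; residual-reachable set from 2 gives S-side
cut edges (S→T): {(2,4), (8,4), (8,5), (9,0), (11,5)} total cap 41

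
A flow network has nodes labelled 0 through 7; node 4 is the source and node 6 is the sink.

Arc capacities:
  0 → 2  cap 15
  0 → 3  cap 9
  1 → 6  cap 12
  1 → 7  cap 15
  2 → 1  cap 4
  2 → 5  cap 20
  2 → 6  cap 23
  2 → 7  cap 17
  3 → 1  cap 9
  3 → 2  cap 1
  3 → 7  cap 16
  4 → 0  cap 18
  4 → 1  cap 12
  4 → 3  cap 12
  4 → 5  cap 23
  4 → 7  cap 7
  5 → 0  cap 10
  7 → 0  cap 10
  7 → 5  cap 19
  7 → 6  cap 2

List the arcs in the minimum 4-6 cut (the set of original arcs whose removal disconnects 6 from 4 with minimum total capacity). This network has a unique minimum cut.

Min-cut arcs: {(0,2), (1,6), (3,2), (7,6)} (total capacity 30)

augment #1: 4→1→6 push 12
augment #2: 4→7→6 push 2
augment #3: 4→0→2→6 push 15
augment #4: 4→3→2→6 push 1
max flow = 30; residual-reachable set from 4 gives S-side
cut edges (S→T): {(0,2), (1,6), (3,2), (7,6)} total cap 30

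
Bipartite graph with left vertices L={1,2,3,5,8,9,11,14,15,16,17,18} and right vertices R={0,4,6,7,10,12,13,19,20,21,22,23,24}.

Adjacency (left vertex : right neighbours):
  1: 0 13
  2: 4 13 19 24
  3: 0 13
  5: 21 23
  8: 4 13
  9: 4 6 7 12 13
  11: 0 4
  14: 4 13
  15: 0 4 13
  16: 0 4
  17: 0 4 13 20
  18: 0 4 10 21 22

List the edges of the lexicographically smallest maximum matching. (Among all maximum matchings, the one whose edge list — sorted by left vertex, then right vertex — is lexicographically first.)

|M| = 8 (so the lex-smallest maximum matching has 8 edges)
process left vertices in ascending order; for each, take the smallest-labelled available neighbour that still permits 8 edges overall, or leave it unmatched if none does
lex-smallest matching: {1-0, 2-19, 3-13, 5-21, 8-4, 9-6, 17-20, 18-10}

Lex-smallest maximum matching: {(1,0), (2,19), (3,13), (5,21), (8,4), (9,6), (17,20), (18,10)}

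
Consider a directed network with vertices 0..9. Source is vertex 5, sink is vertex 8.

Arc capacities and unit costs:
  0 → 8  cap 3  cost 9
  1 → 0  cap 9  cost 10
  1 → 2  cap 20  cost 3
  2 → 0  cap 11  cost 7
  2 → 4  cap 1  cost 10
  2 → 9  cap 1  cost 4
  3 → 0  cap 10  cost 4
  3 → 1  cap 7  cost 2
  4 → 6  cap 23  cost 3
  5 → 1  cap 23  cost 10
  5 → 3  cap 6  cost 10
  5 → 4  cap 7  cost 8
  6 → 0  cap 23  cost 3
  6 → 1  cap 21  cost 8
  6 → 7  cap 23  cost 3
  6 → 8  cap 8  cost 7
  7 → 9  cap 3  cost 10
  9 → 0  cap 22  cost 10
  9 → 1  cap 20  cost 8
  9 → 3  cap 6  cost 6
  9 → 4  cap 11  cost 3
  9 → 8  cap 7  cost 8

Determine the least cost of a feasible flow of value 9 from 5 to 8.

Minimum cost for 9 units: 172

shortest-cost path #1: 5→4→6→8 push 7 @ unit cost 18 (adds 126)
shortest-cost path #2: 5→3→0→8 push 2 @ unit cost 23 (adds 46)
total cost = 172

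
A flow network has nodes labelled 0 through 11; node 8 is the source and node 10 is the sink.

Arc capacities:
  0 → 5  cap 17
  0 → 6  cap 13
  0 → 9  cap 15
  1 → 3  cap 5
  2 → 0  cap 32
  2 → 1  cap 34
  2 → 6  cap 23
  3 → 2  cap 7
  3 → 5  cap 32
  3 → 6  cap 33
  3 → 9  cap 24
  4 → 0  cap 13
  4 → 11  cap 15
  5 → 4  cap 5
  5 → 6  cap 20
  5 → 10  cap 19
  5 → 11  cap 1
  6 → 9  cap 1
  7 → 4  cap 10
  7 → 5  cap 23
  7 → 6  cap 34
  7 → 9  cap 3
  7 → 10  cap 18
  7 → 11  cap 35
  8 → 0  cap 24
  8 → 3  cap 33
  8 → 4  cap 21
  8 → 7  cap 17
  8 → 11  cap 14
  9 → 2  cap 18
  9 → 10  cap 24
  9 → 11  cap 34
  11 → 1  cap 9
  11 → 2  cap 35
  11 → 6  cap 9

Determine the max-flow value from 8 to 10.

Maximum flow value: 60

augment #1: 8→7→10 bottleneck 17, total now 17
augment #2: 8→0→5→10 bottleneck 17, total now 34
augment #3: 8→0→9→10 bottleneck 7, total now 41
augment #4: 8→3→5→10 bottleneck 2, total now 43
augment #5: 8→3→9→10 bottleneck 17, total now 60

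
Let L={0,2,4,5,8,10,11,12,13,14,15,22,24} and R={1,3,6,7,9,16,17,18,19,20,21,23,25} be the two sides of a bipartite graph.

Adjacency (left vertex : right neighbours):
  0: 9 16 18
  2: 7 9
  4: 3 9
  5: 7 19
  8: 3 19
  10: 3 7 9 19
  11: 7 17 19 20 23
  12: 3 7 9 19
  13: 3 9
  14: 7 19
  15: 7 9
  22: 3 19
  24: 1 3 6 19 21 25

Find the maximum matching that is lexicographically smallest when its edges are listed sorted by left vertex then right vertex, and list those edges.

Lex-smallest maximum matching: {(0,16), (2,7), (4,3), (5,19), (10,9), (11,17), (24,1)}

|M| = 7 (so the lex-smallest maximum matching has 7 edges)
process left vertices in ascending order; for each, take the smallest-labelled available neighbour that still permits 7 edges overall, or leave it unmatched if none does
lex-smallest matching: {0-16, 2-7, 4-3, 5-19, 10-9, 11-17, 24-1}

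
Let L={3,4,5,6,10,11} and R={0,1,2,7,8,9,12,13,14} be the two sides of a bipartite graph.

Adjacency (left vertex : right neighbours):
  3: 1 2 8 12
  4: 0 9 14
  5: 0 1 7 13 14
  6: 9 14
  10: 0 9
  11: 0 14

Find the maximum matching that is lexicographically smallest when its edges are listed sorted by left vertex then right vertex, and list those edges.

|M| = 5 (so the lex-smallest maximum matching has 5 edges)
process left vertices in ascending order; for each, take the smallest-labelled available neighbour that still permits 5 edges overall, or leave it unmatched if none does
lex-smallest matching: {3-1, 4-0, 5-7, 6-9, 11-14}

Lex-smallest maximum matching: {(3,1), (4,0), (5,7), (6,9), (11,14)}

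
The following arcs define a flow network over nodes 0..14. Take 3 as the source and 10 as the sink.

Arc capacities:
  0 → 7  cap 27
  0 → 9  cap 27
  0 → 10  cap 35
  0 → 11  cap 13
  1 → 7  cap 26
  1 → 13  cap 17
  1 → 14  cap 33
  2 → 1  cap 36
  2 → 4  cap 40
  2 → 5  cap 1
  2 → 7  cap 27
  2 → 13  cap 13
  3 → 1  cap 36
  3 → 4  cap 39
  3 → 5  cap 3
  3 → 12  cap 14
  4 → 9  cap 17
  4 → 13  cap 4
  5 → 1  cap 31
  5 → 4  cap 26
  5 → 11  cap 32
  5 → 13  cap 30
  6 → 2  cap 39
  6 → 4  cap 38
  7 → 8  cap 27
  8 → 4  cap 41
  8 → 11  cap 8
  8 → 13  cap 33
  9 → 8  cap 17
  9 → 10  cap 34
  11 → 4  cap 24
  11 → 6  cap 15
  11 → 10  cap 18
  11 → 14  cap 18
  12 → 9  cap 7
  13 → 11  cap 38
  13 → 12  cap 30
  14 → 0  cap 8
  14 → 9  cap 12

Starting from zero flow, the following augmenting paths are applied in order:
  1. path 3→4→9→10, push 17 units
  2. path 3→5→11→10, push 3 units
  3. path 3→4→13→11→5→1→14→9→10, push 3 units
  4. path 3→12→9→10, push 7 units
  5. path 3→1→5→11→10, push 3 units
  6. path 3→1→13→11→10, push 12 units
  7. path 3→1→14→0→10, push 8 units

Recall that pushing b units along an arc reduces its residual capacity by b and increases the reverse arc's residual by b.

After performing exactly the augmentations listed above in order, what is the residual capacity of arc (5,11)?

Residual capacity of (5,11): 29

after path 1 (3→4→9→10, push 17): res(5,11)=32
after path 2 (3→5→11→10, push 3): res(5,11)=29
after path 3 (3→4→13→11→5→1→14→9→10, push 3): res(5,11)=32
after path 4 (3→12→9→10, push 7): res(5,11)=32
after path 5 (3→1→5→11→10, push 3): res(5,11)=29
after path 6 (3→1→13→11→10, push 12): res(5,11)=29
after path 7 (3→1→14→0→10, push 8): res(5,11)=29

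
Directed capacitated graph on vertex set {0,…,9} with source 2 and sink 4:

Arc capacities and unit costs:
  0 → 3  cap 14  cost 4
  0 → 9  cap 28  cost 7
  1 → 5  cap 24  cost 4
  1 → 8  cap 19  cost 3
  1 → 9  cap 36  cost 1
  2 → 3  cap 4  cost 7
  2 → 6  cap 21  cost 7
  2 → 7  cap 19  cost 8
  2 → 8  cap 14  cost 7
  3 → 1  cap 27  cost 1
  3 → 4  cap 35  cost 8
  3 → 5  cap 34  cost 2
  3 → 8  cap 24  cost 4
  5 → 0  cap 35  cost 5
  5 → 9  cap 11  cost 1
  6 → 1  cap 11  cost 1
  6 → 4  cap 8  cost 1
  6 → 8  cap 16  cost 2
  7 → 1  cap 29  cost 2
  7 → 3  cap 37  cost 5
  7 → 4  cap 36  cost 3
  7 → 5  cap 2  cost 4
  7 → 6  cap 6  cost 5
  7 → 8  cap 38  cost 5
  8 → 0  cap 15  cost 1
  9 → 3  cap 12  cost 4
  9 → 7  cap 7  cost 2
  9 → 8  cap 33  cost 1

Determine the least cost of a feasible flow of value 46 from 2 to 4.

shortest-cost path #1: 2→6→4 push 8 @ unit cost 8 (adds 64)
shortest-cost path #2: 2→7→4 push 19 @ unit cost 11 (adds 209)
shortest-cost path #3: 2→3→1→9→7→4 push 4 @ unit cost 14 (adds 56)
shortest-cost path #4: 2→6→1→9→7→4 push 3 @ unit cost 14 (adds 42)
shortest-cost path #5: 2→6→1→3→4 push 4 @ unit cost 15 (adds 60)
shortest-cost path #6: 2→8→0→3→4 push 8 @ unit cost 20 (adds 160)
total cost = 591

Minimum cost for 46 units: 591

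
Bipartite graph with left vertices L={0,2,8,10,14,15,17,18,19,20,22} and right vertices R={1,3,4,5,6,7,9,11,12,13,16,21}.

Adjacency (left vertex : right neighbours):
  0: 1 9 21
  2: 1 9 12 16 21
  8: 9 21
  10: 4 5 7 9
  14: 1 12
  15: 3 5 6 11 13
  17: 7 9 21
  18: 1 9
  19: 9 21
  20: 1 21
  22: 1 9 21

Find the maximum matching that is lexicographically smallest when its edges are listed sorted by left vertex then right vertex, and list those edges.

|M| = 8 (so the lex-smallest maximum matching has 8 edges)
process left vertices in ascending order; for each, take the smallest-labelled available neighbour that still permits 8 edges overall, or leave it unmatched if none does
lex-smallest matching: {0-1, 2-16, 8-9, 10-4, 14-12, 15-3, 17-7, 19-21}

Lex-smallest maximum matching: {(0,1), (2,16), (8,9), (10,4), (14,12), (15,3), (17,7), (19,21)}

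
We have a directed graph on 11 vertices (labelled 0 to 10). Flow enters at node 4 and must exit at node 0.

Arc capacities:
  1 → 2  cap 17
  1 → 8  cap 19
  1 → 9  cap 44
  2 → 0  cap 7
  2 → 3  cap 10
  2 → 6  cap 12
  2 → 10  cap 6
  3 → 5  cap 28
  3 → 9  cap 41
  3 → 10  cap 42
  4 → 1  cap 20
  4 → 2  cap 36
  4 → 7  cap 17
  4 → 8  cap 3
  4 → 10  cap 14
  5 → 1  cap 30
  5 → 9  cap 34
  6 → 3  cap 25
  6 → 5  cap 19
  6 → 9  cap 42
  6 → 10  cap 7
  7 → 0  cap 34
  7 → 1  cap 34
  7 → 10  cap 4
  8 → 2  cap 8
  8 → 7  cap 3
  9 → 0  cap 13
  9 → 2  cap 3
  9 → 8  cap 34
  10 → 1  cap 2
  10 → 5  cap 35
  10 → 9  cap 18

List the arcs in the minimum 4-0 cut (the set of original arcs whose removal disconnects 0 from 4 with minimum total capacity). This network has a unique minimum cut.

Min-cut arcs: {(2,0), (4,7), (8,7), (9,0)} (total capacity 40)

augment #1: 4→2→0 push 7
augment #2: 4→7→0 push 17
augment #3: 4→1→9→0 push 13
augment #4: 4→8→7→0 push 3
max flow = 40; residual-reachable set from 4 gives S-side
cut edges (S→T): {(2,0), (4,7), (8,7), (9,0)} total cap 40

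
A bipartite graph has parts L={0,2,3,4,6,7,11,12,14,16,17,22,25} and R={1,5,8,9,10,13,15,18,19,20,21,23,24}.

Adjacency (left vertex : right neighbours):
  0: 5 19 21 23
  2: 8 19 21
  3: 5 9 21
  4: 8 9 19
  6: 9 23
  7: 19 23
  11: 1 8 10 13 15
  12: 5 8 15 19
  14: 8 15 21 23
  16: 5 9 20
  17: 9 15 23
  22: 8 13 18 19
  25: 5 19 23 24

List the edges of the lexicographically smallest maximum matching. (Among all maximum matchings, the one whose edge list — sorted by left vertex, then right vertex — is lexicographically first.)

|M| = 11 (so the lex-smallest maximum matching has 11 edges)
process left vertices in ascending order; for each, take the smallest-labelled available neighbour that still permits 11 edges overall, or leave it unmatched if none does
lex-smallest matching: {0-5, 2-8, 3-9, 4-19, 6-23, 11-1, 12-15, 14-21, 16-20, 22-13, 25-24}

Lex-smallest maximum matching: {(0,5), (2,8), (3,9), (4,19), (6,23), (11,1), (12,15), (14,21), (16,20), (22,13), (25,24)}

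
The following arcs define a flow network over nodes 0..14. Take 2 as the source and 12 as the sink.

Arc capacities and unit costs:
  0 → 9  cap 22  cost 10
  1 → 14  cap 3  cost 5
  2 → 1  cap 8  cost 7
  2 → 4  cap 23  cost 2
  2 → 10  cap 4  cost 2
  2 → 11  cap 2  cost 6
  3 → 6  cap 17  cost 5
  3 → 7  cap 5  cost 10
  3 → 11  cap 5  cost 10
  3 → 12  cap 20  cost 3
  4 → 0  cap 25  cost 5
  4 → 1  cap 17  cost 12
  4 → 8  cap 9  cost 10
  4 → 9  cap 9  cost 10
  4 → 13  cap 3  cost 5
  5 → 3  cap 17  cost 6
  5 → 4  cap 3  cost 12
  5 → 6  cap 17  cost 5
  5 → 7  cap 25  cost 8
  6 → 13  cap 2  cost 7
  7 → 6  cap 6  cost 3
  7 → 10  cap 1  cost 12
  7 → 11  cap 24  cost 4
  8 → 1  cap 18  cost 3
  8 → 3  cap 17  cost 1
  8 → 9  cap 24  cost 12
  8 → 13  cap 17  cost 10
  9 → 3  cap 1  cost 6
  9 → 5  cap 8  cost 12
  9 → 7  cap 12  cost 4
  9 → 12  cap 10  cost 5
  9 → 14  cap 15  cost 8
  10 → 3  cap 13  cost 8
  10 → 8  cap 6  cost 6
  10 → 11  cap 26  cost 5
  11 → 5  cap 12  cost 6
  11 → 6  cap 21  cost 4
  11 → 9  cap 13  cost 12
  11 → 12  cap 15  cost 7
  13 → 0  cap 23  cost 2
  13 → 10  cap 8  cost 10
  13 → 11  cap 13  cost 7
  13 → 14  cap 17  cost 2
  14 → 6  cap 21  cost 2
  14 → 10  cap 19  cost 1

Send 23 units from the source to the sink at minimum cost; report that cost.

shortest-cost path #1: 2→10→8→3→12 push 4 @ unit cost 12 (adds 48)
shortest-cost path #2: 2→11→12 push 2 @ unit cost 13 (adds 26)
shortest-cost path #3: 2→4→8→3→12 push 9 @ unit cost 16 (adds 144)
shortest-cost path #4: 2→4→9→12 push 8 @ unit cost 17 (adds 136)
total cost = 354

Minimum cost for 23 units: 354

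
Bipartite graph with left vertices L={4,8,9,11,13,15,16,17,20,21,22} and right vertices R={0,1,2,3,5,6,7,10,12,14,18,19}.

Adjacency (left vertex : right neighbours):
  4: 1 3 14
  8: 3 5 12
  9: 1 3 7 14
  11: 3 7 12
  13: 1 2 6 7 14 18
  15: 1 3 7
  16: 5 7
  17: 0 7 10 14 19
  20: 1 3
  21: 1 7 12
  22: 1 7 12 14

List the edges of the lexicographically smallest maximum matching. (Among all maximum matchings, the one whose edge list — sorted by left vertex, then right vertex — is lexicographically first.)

|M| = 8 (so the lex-smallest maximum matching has 8 edges)
process left vertices in ascending order; for each, take the smallest-labelled available neighbour that still permits 8 edges overall, or leave it unmatched if none does
lex-smallest matching: {4-1, 8-3, 9-7, 11-12, 13-2, 16-5, 17-0, 22-14}

Lex-smallest maximum matching: {(4,1), (8,3), (9,7), (11,12), (13,2), (16,5), (17,0), (22,14)}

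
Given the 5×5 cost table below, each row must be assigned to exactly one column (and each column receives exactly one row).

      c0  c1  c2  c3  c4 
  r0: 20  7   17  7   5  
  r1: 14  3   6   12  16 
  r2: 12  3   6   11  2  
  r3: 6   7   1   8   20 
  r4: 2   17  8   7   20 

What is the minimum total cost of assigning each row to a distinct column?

optimal assignment: row0→col3 (cost 7), row1→col1 (cost 3), row2→col4 (cost 2), row3→col2 (cost 1), row4→col0 (cost 2)
total = 7 + 3 + 2 + 1 + 2 = 15

Minimum assignment cost: 15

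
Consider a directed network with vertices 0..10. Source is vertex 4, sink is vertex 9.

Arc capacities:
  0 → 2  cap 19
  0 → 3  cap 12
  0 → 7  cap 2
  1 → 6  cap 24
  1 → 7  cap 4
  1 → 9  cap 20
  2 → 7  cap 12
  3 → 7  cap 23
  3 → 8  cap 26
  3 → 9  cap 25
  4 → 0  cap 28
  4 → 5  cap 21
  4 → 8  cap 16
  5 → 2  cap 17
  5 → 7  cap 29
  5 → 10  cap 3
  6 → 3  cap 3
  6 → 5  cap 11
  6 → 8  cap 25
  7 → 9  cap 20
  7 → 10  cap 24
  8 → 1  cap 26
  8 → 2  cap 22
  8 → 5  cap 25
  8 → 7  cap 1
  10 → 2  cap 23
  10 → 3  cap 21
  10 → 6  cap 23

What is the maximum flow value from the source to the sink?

augment #1: 4→0→3→9 bottleneck 12, total now 12
augment #2: 4→0→7→9 bottleneck 2, total now 14
augment #3: 4→5→7→9 bottleneck 18, total now 32
augment #4: 4→8→1→9 bottleneck 16, total now 48
augment #5: 4→5→10→3→9 bottleneck 3, total now 51
augment #6: 4→0→2→7→10→3→9 bottleneck 10, total now 61
augment #7: 4→0→2→7→10→3→8→1→9 bottleneck 2, total now 63

Maximum flow value: 63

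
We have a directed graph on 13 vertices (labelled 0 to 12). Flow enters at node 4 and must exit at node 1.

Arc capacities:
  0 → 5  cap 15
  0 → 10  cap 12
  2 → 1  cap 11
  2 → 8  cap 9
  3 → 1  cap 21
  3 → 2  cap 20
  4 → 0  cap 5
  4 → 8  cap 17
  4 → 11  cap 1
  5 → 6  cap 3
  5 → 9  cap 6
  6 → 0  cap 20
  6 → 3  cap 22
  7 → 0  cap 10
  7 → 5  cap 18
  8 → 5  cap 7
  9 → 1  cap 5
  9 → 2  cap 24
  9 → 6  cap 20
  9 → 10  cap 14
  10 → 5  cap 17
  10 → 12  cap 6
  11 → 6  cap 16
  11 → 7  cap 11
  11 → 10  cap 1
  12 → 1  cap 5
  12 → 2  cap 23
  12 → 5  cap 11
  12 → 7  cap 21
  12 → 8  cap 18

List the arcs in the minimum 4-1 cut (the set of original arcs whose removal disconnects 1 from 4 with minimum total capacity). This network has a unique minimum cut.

Min-cut arcs: {(4,0), (4,11), (8,5)} (total capacity 13)

augment #1: 4→0→5→9→1 push 5
augment #2: 4→11→6→3→1 push 1
augment #3: 4→8→5→6→3→1 push 3
augment #4: 4→8→5→9→2→1 push 1
augment #5: 4→8→5→0→10→12→1 push 3
max flow = 13; residual-reachable set from 4 gives S-side
cut edges (S→T): {(4,0), (4,11), (8,5)} total cap 13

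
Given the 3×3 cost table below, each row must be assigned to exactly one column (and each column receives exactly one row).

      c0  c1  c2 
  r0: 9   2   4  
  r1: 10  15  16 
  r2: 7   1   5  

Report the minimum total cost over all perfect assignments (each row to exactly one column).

optimal assignment: row0→col2 (cost 4), row1→col0 (cost 10), row2→col1 (cost 1)
total = 4 + 10 + 1 = 15

Minimum assignment cost: 15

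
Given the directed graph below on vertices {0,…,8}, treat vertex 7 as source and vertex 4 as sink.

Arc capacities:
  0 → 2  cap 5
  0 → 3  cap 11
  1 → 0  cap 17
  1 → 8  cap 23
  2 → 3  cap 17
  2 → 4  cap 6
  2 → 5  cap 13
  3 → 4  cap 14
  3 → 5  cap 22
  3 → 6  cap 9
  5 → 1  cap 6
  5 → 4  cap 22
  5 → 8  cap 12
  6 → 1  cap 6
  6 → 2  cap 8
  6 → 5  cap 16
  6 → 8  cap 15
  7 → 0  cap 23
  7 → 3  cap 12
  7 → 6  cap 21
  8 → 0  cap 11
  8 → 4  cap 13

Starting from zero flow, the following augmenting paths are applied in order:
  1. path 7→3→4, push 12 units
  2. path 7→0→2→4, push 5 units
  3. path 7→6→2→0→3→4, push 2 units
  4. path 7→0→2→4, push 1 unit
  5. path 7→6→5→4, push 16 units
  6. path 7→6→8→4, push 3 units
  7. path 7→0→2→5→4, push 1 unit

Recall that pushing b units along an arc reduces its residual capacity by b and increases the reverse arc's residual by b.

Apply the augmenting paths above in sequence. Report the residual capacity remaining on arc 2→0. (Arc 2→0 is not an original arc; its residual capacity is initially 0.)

after path 1 (7→3→4, push 12): res(2,0)=0
after path 2 (7→0→2→4, push 5): res(2,0)=5
after path 3 (7→6→2→0→3→4, push 2): res(2,0)=3
after path 4 (7→0→2→4, push 1): res(2,0)=4
after path 5 (7→6→5→4, push 16): res(2,0)=4
after path 6 (7→6→8→4, push 3): res(2,0)=4
after path 7 (7→0→2→5→4, push 1): res(2,0)=5

Residual capacity of (2,0): 5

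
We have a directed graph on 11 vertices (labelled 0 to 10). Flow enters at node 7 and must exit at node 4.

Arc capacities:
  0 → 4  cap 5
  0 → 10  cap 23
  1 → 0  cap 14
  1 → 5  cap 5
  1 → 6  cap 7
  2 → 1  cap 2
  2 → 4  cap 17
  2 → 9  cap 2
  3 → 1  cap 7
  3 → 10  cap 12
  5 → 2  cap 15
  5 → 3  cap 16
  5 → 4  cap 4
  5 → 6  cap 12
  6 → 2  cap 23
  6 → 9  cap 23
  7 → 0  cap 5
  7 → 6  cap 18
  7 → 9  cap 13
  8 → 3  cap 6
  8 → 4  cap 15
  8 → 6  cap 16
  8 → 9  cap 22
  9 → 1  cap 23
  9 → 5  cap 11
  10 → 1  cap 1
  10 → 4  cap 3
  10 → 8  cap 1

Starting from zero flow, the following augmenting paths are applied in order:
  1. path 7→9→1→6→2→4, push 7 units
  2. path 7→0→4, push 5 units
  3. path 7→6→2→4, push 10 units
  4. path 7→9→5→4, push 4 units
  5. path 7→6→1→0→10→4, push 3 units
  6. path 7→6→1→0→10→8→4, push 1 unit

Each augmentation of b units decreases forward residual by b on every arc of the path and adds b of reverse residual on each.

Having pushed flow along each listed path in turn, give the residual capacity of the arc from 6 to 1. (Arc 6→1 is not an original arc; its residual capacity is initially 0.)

after path 1 (7→9→1→6→2→4, push 7): res(6,1)=7
after path 2 (7→0→4, push 5): res(6,1)=7
after path 3 (7→6→2→4, push 10): res(6,1)=7
after path 4 (7→9→5→4, push 4): res(6,1)=7
after path 5 (7→6→1→0→10→4, push 3): res(6,1)=4
after path 6 (7→6→1→0→10→8→4, push 1): res(6,1)=3

Residual capacity of (6,1): 3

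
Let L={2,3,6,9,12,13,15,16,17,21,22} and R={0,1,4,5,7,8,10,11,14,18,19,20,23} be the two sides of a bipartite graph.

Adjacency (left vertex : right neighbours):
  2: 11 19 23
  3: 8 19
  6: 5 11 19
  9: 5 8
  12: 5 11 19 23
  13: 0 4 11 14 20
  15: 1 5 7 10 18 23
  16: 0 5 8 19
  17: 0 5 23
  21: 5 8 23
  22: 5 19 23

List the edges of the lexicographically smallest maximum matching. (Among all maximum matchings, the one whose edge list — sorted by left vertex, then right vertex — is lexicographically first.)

Lex-smallest maximum matching: {(2,11), (3,8), (6,5), (12,19), (13,4), (15,1), (16,0), (17,23)}

|M| = 8 (so the lex-smallest maximum matching has 8 edges)
process left vertices in ascending order; for each, take the smallest-labelled available neighbour that still permits 8 edges overall, or leave it unmatched if none does
lex-smallest matching: {2-11, 3-8, 6-5, 12-19, 13-4, 15-1, 16-0, 17-23}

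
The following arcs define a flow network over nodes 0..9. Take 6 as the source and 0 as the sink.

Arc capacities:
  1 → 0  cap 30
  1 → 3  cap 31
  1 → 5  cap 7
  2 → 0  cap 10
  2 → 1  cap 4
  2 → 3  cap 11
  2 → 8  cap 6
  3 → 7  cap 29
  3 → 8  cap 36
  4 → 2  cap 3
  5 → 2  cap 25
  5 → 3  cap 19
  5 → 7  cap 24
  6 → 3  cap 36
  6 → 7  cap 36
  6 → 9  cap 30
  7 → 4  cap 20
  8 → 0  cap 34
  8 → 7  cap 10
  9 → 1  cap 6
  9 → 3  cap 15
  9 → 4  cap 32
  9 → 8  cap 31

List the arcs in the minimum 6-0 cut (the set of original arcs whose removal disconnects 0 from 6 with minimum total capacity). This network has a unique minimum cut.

Min-cut arcs: {(4,2), (8,0), (9,1)} (total capacity 43)

augment #1: 6→3→8→0 push 34
augment #2: 6→9→1→0 push 6
augment #3: 6→7→4→2→0 push 3
max flow = 43; residual-reachable set from 6 gives S-side
cut edges (S→T): {(4,2), (8,0), (9,1)} total cap 43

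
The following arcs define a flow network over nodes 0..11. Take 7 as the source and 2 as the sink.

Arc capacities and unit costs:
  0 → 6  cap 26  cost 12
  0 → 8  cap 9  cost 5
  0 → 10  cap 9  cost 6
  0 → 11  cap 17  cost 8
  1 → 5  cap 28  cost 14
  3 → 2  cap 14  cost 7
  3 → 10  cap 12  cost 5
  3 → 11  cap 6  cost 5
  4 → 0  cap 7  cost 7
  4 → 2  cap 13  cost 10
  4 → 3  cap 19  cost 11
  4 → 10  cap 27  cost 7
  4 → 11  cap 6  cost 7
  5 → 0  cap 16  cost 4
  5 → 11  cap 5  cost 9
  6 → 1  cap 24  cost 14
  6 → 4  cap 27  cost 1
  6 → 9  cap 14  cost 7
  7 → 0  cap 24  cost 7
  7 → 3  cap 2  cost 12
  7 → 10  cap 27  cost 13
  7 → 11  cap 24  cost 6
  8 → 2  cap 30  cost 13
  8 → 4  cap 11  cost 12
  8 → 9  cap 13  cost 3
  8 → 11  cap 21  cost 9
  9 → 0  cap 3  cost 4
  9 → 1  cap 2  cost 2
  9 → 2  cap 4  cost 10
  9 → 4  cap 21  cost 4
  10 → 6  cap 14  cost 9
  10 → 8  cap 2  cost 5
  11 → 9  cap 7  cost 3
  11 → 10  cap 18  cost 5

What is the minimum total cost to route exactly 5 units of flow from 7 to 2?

Minimum cost for 5 units: 95

shortest-cost path #1: 7→3→2 push 2 @ unit cost 19 (adds 38)
shortest-cost path #2: 7→11→9→2 push 3 @ unit cost 19 (adds 57)
total cost = 95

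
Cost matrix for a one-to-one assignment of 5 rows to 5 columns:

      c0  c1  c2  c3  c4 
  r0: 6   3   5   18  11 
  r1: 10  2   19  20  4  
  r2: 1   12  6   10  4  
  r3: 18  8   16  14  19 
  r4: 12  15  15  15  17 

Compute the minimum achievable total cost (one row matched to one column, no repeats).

Minimum assignment cost: 33

optimal assignment: row0→col2 (cost 5), row1→col4 (cost 4), row2→col0 (cost 1), row3→col1 (cost 8), row4→col3 (cost 15)
total = 5 + 4 + 1 + 8 + 15 = 33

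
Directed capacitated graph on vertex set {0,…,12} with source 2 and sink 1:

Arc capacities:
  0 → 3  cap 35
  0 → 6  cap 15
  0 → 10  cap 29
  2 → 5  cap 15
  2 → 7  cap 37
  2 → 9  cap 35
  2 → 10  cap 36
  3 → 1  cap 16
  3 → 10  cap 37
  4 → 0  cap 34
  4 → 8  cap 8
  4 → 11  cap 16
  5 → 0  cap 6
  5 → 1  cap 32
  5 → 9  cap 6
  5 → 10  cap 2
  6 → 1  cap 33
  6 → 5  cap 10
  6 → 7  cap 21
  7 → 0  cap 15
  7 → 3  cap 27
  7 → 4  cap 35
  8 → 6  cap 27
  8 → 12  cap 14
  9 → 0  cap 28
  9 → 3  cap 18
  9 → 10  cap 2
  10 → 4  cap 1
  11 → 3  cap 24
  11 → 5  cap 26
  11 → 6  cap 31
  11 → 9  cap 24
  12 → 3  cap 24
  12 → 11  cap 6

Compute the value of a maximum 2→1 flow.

augment #1: 2→5→1 bottleneck 15, total now 15
augment #2: 2→7→3→1 bottleneck 16, total now 31
augment #3: 2→7→0→6→1 bottleneck 15, total now 46
augment #4: 2→7→4→8→6→1 bottleneck 6, total now 52
augment #5: 2→10→4→8→6→1 bottleneck 1, total now 53
augment #6: 2→9→0→7→4→8→6→1 bottleneck 1, total now 54
augment #7: 2→9→0→7→4→11→5→1 bottleneck 14, total now 68
augment #8: 2→9→3→7→4→11→5→1 bottleneck 2, total now 70

Maximum flow value: 70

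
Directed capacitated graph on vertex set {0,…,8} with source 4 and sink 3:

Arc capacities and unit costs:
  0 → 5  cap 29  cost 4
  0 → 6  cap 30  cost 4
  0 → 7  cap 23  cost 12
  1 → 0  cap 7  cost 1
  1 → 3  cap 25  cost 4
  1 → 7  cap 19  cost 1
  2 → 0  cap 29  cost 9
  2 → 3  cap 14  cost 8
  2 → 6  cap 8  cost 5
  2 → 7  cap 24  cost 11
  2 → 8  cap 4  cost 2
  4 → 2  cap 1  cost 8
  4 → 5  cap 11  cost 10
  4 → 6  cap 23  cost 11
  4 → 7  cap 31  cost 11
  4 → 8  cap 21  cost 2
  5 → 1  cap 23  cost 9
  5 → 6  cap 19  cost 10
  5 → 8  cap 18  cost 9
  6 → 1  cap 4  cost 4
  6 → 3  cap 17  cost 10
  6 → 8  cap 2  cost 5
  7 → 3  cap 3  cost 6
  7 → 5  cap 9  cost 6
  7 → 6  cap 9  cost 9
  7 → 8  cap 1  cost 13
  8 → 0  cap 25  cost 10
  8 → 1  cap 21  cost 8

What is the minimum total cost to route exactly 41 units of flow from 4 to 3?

shortest-cost path #1: 4→8→1→3 push 21 @ unit cost 14 (adds 294)
shortest-cost path #2: 4→2→3 push 1 @ unit cost 16 (adds 16)
shortest-cost path #3: 4→7→3 push 3 @ unit cost 17 (adds 51)
shortest-cost path #4: 4→6→1→3 push 4 @ unit cost 19 (adds 76)
shortest-cost path #5: 4→6→3 push 12 @ unit cost 21 (adds 252)
total cost = 689

Minimum cost for 41 units: 689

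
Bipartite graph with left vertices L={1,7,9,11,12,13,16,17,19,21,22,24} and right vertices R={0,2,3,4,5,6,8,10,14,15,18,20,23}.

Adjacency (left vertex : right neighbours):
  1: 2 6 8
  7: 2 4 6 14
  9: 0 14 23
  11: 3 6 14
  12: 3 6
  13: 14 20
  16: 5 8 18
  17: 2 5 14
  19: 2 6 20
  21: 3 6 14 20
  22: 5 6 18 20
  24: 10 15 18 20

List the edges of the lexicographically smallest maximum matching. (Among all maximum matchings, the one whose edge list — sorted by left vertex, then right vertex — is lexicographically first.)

|M| = 11 (so the lex-smallest maximum matching has 11 edges)
process left vertices in ascending order; for each, take the smallest-labelled available neighbour that still permits 11 edges overall, or leave it unmatched if none does
lex-smallest matching: {1-2, 7-4, 9-0, 11-3, 12-6, 13-14, 16-8, 17-5, 19-20, 22-18, 24-10}

Lex-smallest maximum matching: {(1,2), (7,4), (9,0), (11,3), (12,6), (13,14), (16,8), (17,5), (19,20), (22,18), (24,10)}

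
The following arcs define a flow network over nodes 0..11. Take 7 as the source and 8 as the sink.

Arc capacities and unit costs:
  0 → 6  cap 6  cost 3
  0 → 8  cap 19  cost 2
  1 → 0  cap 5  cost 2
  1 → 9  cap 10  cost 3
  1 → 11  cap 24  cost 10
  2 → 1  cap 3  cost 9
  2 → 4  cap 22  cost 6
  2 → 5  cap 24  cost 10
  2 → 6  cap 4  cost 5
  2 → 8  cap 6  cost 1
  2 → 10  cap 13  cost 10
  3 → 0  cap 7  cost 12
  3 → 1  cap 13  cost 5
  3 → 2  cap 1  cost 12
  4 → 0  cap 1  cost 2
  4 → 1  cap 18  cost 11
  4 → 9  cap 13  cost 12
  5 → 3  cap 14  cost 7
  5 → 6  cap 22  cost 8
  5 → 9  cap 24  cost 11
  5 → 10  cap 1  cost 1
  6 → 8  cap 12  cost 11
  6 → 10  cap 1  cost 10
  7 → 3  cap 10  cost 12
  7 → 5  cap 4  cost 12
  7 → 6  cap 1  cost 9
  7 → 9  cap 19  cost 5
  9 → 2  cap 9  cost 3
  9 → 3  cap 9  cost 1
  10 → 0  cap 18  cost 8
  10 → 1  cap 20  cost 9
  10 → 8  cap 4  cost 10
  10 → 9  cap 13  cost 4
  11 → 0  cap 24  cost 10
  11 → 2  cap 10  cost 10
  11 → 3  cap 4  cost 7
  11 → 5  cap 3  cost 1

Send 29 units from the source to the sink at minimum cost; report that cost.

Minimum cost for 29 units: 606

shortest-cost path #1: 7→9→2→8 push 6 @ unit cost 9 (adds 54)
shortest-cost path #2: 7→9→3→1→0→8 push 5 @ unit cost 15 (adds 75)
shortest-cost path #3: 7→9→2→4→0→8 push 1 @ unit cost 18 (adds 18)
shortest-cost path #4: 7→6→8 push 1 @ unit cost 20 (adds 20)
shortest-cost path #5: 7→9→3→0→8 push 4 @ unit cost 20 (adds 80)
shortest-cost path #6: 7→5→10→8 push 1 @ unit cost 23 (adds 23)
shortest-cost path #7: 7→9→2→6→8 push 2 @ unit cost 24 (adds 48)
shortest-cost path #8: 7→3→0→8 push 3 @ unit cost 26 (adds 78)
shortest-cost path #9: 7→5→6→8 push 3 @ unit cost 31 (adds 93)
shortest-cost path #10: 7→3→1→11→0→8 push 3 @ unit cost 39 (adds 117)
total cost = 606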